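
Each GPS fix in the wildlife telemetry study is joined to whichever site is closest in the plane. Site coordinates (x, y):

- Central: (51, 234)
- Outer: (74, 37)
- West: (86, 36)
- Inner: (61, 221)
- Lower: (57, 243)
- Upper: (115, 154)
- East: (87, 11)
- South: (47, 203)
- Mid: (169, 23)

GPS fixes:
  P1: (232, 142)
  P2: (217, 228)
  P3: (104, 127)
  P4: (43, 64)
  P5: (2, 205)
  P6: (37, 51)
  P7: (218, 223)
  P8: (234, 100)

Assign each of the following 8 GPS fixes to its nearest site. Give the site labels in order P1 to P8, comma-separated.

P1 → Upper (d²=13833.00)
P2 → Upper (d²=15880.00)
P3 → Upper (d²=850.00)
P4 → Outer (d²=1690.00)
P5 → South (d²=2029.00)
P6 → Outer (d²=1565.00)
P7 → Upper (d²=15370.00)
P8 → Mid (d²=10154.00)

Upper, Upper, Upper, Outer, South, Outer, Upper, Mid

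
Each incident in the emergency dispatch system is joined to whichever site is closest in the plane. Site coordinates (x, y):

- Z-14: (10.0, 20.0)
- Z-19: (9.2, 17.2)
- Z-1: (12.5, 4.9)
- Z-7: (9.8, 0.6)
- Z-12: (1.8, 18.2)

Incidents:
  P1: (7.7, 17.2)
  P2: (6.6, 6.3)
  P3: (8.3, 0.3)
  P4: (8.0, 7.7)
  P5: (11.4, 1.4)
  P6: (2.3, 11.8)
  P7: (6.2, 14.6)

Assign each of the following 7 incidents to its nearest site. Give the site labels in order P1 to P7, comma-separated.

P1 → Z-19 (d²=2.25)
P2 → Z-1 (d²=36.77)
P3 → Z-7 (d²=2.34)
P4 → Z-1 (d²=28.09)
P5 → Z-7 (d²=3.20)
P6 → Z-12 (d²=41.21)
P7 → Z-19 (d²=15.76)

Z-19, Z-1, Z-7, Z-1, Z-7, Z-12, Z-19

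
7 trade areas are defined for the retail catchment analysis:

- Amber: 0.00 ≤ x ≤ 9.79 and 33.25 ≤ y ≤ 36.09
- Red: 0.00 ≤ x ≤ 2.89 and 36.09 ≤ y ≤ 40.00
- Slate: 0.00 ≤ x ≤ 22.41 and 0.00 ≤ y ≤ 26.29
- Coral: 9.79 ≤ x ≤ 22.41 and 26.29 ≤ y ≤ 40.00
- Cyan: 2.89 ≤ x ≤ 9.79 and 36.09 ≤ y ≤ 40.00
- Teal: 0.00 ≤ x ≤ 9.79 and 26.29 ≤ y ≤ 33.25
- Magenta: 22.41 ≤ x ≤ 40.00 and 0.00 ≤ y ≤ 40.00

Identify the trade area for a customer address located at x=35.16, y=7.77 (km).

Magenta

The point has x = 35.16 and y = 7.77.
Only Magenta satisfies 22.41 ≤ x ≤ 40.00 and 0.00 ≤ y ≤ 40.00.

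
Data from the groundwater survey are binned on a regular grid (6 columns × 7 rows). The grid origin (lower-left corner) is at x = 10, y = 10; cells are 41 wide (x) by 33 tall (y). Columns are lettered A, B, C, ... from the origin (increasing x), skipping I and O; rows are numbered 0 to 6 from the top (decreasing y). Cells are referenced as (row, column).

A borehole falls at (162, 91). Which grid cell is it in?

Column index: ⌊(162 − 10) / 41⌋ = ⌊3.707⌋ = 3 → column D
Row offset from origin: ⌊(91 − 10) / 33⌋ = ⌊2.455⌋ = 2 → row 4 (counted from top)

(4, D)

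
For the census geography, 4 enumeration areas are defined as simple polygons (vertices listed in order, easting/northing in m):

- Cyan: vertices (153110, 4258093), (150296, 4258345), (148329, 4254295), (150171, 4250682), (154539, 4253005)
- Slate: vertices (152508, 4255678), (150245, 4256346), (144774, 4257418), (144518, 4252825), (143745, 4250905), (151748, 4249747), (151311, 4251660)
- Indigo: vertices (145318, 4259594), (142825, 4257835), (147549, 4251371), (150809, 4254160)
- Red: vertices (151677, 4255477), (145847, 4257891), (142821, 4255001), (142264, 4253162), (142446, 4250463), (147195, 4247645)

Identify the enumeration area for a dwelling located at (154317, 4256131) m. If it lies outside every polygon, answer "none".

Cast a ray rightward from (154317, 4256131). For each polygon, the edges (by vertex number in listed order) whose endpoints lie on opposite sides of northing = 4256131, where each meets that height, and whether that is right or left of the point:
Cyan: 2–3 at easting≈149220.7 (left), 5–1 at easting≈153661.0 (left) → 0 crossings.
Slate: 1–2 at easting≈150973.4 (left), 3–4 at easting≈144702.3 (left) → 0 crossings.
Indigo: 2–3 at easting≈144070.3 (left), 4–1 at easting≈148817.3 (left) → 0 crossings.
Red: 1–2 at easting≈150097.5 (left), 2–3 at easting≈144004.2 (left) → 0 crossings.
All counts are even, so the point lies outside every listed polygon.

none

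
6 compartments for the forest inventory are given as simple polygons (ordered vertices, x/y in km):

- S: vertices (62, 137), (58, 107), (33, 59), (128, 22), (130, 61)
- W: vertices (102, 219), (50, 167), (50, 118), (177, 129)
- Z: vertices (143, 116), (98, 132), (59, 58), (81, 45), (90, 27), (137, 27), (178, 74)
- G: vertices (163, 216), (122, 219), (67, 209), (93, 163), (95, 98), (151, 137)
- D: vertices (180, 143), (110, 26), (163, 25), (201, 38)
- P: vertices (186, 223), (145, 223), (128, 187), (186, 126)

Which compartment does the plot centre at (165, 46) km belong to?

D

Cast a ray rightward from (165, 46). For each polygon, the edges (by vertex number in listed order) whose endpoints lie on opposite sides of y = 46, where each meets that height, and whether that is right or left of the point:
S: 3–4 at x≈66.4 (left), 4–5 at x≈129.2 (left) → 0 crossings.
W: no edge straddles that height → 0 crossings.
Z: 3–4 at x≈79.3 (left), 6–7 at x≈153.6 (left) → 0 crossings.
G: no edge straddles that height → 0 crossings.
D: 1–2 at x≈122.0 (left), 4–1 at x≈199.4 (right) → 1 crossing.
P: no edge straddles that height → 0 crossings.
Only D has an odd count, so the point is inside D.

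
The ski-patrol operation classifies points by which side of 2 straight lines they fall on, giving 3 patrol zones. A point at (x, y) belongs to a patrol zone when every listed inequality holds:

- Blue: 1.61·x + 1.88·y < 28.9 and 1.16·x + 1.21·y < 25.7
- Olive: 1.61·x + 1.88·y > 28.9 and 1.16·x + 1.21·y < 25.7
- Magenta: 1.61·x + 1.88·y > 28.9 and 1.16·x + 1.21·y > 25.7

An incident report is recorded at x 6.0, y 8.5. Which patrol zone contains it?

1.61·6.0 + 1.88·8.5 = 25.640, which is < 28.9
1.16·6.0 + 1.21·8.5 = 17.245, which is < 25.7
This sign pattern matches Blue.

Blue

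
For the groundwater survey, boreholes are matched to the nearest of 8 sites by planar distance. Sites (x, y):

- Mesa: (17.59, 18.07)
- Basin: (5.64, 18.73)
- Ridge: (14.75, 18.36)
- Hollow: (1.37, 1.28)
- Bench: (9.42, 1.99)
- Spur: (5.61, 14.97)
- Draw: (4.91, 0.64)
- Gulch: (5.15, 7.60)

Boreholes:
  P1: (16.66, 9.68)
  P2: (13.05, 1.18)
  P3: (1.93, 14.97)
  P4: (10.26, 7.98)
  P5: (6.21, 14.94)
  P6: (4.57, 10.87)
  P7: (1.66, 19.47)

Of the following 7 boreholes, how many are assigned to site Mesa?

P1 → Mesa
P2 → Bench
P3 → Spur
P4 → Gulch
P5 → Spur
P6 → Gulch
P7 → Basin
1 of the 7 goes to Mesa.

1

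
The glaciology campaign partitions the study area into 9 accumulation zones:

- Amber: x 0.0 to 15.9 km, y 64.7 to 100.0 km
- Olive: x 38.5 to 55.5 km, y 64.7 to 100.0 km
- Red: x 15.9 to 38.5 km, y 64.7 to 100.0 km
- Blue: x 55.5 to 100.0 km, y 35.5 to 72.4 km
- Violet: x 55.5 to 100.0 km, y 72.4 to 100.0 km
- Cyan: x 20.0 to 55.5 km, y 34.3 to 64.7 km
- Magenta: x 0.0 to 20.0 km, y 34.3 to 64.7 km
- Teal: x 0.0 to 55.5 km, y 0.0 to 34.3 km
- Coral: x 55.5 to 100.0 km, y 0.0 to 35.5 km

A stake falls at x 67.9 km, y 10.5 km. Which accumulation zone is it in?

Coral

The point has x = 67.9 and y = 10.5.
Only Coral satisfies 55.5 ≤ x ≤ 100.0 and 0.0 ≤ y ≤ 35.5.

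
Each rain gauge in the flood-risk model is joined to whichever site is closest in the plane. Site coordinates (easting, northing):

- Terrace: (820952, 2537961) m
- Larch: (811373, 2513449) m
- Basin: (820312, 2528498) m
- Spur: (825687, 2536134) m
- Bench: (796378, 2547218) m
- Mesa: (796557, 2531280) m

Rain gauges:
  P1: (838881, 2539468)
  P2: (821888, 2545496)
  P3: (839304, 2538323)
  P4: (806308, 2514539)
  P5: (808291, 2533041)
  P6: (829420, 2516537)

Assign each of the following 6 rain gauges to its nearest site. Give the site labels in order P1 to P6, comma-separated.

Spur, Terrace, Spur, Larch, Mesa, Basin

P1 → Spur (d²=185197192.00)
P2 → Terrace (d²=57652321.00)
P3 → Spur (d²=190214410.00)
P4 → Larch (d²=26842325.00)
P5 → Mesa (d²=140787877.00)
P6 → Basin (d²=226021185.00)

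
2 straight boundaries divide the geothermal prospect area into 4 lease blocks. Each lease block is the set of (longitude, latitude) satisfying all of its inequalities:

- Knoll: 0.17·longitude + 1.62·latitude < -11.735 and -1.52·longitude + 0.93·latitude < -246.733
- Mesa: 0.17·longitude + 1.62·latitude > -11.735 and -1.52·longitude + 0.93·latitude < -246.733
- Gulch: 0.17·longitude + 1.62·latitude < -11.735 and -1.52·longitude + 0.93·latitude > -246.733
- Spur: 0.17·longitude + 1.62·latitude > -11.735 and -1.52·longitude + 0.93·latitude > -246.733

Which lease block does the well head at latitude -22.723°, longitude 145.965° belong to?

0.17·145.965 + 1.62·-22.723 = -11.997, which is < -11.735
-1.52·145.965 + 0.93·-22.723 = -242.999, which is > -246.733
This sign pattern matches Gulch.

Gulch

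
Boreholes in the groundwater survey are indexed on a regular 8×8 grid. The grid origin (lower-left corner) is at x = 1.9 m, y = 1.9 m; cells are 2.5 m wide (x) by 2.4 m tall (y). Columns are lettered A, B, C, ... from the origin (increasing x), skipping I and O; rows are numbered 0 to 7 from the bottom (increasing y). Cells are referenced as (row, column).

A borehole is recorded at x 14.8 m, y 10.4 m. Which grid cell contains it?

(3, F)

Column index: ⌊(14.8 − 1.9) / 2.5⌋ = ⌊5.160⌋ = 5 → column F
Row offset from origin: ⌊(10.4 − 1.9) / 2.4⌋ = ⌊3.542⌋ = 3 → row 3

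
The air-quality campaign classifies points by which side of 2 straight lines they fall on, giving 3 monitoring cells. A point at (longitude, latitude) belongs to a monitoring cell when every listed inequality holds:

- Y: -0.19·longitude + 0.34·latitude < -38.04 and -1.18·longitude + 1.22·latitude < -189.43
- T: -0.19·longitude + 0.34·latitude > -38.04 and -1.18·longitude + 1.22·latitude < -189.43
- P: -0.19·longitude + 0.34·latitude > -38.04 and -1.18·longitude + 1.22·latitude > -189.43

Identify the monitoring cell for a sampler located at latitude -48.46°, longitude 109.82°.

P

-0.19·109.82 + 0.34·-48.46 = -37.342, which is > -38.04
-1.18·109.82 + 1.22·-48.46 = -188.709, which is > -189.43
This sign pattern matches P.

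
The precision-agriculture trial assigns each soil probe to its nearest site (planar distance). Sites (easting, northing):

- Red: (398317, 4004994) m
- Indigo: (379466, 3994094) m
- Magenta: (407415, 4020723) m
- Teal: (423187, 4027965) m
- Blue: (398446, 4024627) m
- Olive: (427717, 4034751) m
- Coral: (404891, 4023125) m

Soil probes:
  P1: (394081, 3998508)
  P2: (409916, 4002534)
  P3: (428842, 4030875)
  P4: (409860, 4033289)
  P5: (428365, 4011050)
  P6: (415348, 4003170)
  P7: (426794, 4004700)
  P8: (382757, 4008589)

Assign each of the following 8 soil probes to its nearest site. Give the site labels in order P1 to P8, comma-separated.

P1 → Red (d²=60011892.00)
P2 → Red (d²=140588401.00)
P3 → Olive (d²=16289001.00)
P4 → Coral (d²=127997857.00)
P5 → Teal (d²=312928909.00)
P6 → Red (d²=293381937.00)
P7 → Teal (d²=554270674.00)
P8 → Indigo (d²=220935706.00)

Red, Red, Olive, Coral, Teal, Red, Teal, Indigo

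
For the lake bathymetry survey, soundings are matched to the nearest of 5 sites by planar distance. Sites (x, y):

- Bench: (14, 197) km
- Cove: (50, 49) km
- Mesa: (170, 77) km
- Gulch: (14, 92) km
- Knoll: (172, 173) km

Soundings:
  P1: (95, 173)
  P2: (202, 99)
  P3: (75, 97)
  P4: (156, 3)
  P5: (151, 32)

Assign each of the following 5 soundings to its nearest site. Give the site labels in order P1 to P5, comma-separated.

Knoll, Mesa, Cove, Mesa, Mesa

P1 → Knoll (d²=5929.00)
P2 → Mesa (d²=1508.00)
P3 → Cove (d²=2929.00)
P4 → Mesa (d²=5672.00)
P5 → Mesa (d²=2386.00)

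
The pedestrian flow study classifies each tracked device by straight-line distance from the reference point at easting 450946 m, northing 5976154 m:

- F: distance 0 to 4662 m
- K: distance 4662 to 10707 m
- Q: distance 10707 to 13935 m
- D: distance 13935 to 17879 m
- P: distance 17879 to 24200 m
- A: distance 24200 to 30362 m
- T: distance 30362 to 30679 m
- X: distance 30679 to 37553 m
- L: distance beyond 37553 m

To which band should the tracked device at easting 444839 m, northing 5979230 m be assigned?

Distance = √((444839−450946)² + (5979230−5976154)²) = √(37295449.000 + 9461776.000) = 6837.925 m.
4662 ≤ 6837.925 < 10707 → K.

K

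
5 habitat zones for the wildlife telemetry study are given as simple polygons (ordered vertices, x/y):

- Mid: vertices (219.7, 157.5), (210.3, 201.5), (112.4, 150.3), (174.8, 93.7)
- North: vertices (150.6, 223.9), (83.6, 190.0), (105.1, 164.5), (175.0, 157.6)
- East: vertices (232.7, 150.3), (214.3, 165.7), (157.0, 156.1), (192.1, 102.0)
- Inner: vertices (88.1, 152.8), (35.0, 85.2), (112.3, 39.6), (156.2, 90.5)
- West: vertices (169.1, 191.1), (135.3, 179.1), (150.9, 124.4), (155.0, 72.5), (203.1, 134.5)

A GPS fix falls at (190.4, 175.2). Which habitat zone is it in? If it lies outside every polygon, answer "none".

Mid

Cast a ray rightward from (190.4, 175.2). For each polygon, the edges (by vertex number in listed order) whose endpoints lie on opposite sides of y = 175.2, where each meets that height, and whether that is right or left of the point:
Mid: 1–2 at x≈215.92 (right), 2–3 at x≈160.01 (left) → 1 crossing.
North: 2–3 at x≈96.08 (left), 4–1 at x≈168.52 (left) → 0 crossings.
East: no edge straddles that height → 0 crossings.
Inner: no edge straddles that height → 0 crossings.
West: 2–3 at x≈136.41 (left), 5–1 at x≈178.65 (left) → 0 crossings.
Only Mid has an odd count, so the point is inside Mid.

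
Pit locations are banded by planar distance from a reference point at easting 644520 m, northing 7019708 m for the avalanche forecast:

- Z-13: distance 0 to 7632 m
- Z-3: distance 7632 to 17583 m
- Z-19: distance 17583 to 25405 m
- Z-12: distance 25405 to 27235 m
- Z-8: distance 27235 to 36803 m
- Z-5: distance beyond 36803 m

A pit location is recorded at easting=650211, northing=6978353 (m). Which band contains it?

Z-5

Distance = √((650211−644520)² + (6978353−7019708)²) = √(32387481.000 + 1710236025.000) = 41744.742 m.
36803 ≤ 41744.742 < ∞ → Z-5.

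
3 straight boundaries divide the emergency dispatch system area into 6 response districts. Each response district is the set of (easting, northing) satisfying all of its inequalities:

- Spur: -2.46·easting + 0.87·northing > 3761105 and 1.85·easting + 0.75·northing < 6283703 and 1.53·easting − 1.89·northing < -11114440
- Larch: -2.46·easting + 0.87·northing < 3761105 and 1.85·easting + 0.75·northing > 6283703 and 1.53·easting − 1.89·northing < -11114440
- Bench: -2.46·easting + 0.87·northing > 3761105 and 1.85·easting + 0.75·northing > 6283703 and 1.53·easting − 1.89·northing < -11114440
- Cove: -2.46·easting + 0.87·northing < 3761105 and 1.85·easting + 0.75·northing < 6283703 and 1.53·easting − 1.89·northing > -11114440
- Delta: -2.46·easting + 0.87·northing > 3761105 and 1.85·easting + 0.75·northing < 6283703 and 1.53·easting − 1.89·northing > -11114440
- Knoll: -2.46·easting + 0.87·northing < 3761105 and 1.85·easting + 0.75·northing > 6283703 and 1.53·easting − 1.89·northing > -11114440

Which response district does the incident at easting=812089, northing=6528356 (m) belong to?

Knoll

-2.46·812089 + 0.87·6528356 = 3681930.780, which is < 3761105
1.85·812089 + 0.75·6528356 = 6398631.650, which is > 6283703
1.53·812089 − 1.89·6528356 = -11096096.670, which is > -11114440
This sign pattern matches Knoll.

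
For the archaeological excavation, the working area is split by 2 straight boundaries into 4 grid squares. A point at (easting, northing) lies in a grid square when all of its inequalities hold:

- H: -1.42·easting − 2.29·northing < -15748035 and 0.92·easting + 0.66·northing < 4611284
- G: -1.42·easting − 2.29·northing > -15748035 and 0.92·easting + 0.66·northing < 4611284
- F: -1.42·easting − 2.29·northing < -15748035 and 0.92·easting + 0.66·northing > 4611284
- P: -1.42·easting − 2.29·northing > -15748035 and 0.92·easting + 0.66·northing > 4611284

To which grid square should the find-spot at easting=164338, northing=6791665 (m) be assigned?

-1.42·164338 − 2.29·6791665 = -15786272.810, which is < -15748035
0.92·164338 + 0.66·6791665 = 4633689.860, which is > 4611284
This sign pattern matches F.

F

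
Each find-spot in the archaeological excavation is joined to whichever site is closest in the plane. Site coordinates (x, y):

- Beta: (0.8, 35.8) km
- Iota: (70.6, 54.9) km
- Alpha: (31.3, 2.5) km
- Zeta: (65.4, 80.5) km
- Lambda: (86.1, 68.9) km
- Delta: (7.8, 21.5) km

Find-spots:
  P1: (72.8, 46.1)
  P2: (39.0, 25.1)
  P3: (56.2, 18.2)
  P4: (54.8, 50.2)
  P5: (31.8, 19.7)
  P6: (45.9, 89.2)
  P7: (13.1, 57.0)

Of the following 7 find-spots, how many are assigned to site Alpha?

3

P1 → Iota
P2 → Alpha
P3 → Alpha
P4 → Iota
P5 → Alpha
P6 → Zeta
P7 → Beta
3 of the 7 go to Alpha.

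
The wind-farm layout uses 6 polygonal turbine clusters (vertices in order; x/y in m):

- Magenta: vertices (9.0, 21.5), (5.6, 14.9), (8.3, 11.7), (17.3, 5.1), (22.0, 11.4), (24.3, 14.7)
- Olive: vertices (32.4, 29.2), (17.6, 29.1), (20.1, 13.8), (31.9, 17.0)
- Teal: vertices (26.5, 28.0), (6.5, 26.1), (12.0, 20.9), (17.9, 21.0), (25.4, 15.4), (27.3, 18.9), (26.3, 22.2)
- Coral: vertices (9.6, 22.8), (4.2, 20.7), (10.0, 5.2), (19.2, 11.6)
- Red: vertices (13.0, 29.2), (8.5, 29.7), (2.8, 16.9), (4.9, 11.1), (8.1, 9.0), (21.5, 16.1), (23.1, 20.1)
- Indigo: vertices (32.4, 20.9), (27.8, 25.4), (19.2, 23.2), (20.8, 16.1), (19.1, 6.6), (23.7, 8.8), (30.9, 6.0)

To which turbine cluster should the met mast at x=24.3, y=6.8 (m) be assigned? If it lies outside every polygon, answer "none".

none

Cast a ray rightward from (24.3, 6.8). For each polygon, the edges (by vertex number in listed order) whose endpoints lie on opposite sides of y = 6.8, where each meets that height, and whether that is right or left of the point:
Magenta: 3–4 at x≈14.98 (left), 4–5 at x≈18.57 (left) → 0 crossings.
Olive: no edge straddles that height → 0 crossings.
Teal: no edge straddles that height → 0 crossings.
Coral: 2–3 at x≈9.40 (left), 3–4 at x≈12.30 (left) → 0 crossings.
Red: no edge straddles that height → 0 crossings.
Indigo: 4–5 at x≈19.14 (left), 5–6 at x≈19.52 (left), 6–7 at x≈28.84 (right), 7–1 at x≈30.98 (right) → 2 crossings.
All counts are even, so the point lies outside every listed polygon.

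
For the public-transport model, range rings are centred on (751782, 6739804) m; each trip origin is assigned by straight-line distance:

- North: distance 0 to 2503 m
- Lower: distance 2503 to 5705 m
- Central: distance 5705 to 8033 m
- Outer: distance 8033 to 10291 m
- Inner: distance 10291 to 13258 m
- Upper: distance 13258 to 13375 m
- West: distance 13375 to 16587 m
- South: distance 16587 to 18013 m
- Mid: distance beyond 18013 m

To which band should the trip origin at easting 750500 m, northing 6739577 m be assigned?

North

Distance = √((750500−751782)² + (6739577−6739804)²) = √(1643524.000 + 51529.000) = 1301.942 m.
0 ≤ 1301.942 < 2503 → North.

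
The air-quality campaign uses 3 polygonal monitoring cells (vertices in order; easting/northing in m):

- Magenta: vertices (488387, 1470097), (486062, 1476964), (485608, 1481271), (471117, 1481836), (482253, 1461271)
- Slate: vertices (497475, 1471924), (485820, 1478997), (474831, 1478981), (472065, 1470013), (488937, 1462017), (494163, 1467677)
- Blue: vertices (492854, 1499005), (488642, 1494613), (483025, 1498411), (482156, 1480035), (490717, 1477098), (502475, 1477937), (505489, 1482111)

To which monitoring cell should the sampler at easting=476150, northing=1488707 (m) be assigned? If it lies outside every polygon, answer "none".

none

Cast a ray rightward from (476150, 1488707). For each polygon, the edges (by vertex number in listed order) whose endpoints lie on opposite sides of northing = 1488707, where each meets that height, and whether that is right or left of the point:
Magenta: no edge straddles that height → 0 crossings.
Slate: no edge straddles that height → 0 crossings.
Blue: 3–4 at easting≈482566.1 (right), 7–1 at easting≈500555.9 (right) → 2 crossings.
All counts are even, so the point lies outside every listed polygon.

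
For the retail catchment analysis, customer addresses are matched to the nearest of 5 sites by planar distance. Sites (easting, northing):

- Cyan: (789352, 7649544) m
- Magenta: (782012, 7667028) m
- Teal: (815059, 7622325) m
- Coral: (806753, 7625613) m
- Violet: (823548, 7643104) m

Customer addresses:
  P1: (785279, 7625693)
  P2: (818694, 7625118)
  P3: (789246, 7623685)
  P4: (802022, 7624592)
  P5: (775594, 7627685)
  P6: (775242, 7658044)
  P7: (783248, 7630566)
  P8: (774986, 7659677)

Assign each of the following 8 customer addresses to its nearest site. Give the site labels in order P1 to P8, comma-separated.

Coral, Teal, Coral, Coral, Cyan, Magenta, Cyan, Magenta

P1 → Coral (d²=461139076.00)
P2 → Teal (d²=21014074.00)
P3 → Coral (d²=310212233.00)
P4 → Coral (d²=23424802.00)
P5 → Cyan (d²=667098445.00)
P6 → Magenta (d²=126545156.00)
P7 → Cyan (d²=397423300.00)
P8 → Magenta (d²=103401877.00)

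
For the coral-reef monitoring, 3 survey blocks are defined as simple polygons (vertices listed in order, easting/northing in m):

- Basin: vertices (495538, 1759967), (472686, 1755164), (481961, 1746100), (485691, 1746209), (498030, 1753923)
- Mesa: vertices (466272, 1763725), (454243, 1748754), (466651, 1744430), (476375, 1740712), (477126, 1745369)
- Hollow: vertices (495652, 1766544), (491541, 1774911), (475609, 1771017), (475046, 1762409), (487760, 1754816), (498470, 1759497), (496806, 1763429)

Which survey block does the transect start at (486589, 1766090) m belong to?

Cast a ray rightward from (486589, 1766090). For each polygon, the edges (by vertex number in listed order) whose endpoints lie on opposite sides of northing = 1766090, where each meets that height, and whether that is right or left of the point:
Basin: no edge straddles that height → 0 crossings.
Mesa: no edge straddles that height → 0 crossings.
Hollow: 3–4 at easting≈475286.8 (left), 7–1 at easting≈495820.2 (right) → 1 crossing.
Only Hollow has an odd count, so the point is inside Hollow.

Hollow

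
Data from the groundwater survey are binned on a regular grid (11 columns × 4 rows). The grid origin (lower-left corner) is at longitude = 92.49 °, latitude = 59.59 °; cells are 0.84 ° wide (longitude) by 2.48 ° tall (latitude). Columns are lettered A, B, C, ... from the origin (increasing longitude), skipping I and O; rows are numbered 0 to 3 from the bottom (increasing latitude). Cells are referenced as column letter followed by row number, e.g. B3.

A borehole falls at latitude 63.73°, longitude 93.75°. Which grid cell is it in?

Column index: ⌊(93.75 − 92.49) / 0.84⌋ = ⌊1.500⌋ = 1 → column B
Row offset from origin: ⌊(63.73 − 59.59) / 2.48⌋ = ⌊1.669⌋ = 1 → row 1

B1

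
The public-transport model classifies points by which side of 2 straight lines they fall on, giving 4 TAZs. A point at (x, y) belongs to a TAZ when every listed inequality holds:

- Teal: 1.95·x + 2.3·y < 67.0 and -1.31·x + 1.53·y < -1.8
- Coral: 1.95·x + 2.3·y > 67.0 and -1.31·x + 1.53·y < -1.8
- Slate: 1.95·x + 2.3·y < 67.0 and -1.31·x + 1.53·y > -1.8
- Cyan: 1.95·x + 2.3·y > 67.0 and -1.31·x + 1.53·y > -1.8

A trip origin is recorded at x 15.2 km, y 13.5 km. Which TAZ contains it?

Slate

1.95·15.2 + 2.3·13.5 = 60.690, which is < 67.0
-1.31·15.2 + 1.53·13.5 = 0.743, which is > -1.8
This sign pattern matches Slate.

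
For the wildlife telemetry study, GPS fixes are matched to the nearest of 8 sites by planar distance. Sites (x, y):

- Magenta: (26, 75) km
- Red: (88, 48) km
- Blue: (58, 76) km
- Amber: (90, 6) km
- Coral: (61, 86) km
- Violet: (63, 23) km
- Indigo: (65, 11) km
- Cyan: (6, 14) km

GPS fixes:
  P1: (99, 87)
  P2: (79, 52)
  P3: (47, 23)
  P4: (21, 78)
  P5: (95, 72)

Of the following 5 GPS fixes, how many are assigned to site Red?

P1 → Coral
P2 → Red
P3 → Violet
P4 → Magenta
P5 → Red
2 of the 5 go to Red.

2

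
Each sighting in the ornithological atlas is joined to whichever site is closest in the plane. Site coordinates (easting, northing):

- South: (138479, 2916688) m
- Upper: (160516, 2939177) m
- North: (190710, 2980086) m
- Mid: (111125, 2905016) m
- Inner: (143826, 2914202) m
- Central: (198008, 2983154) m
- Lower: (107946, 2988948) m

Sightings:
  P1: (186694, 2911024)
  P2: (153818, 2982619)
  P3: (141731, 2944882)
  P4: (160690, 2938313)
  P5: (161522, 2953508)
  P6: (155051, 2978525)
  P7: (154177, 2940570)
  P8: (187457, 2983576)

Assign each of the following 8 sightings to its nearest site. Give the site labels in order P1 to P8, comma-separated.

P1 → Upper (d²=1477879093.00)
P2 → North (d²=1367435753.00)
P3 → Upper (d²=385423250.00)
P4 → Upper (d²=776772.00)
P5 → Upper (d²=206389597.00)
P6 → North (d²=1274001002.00)
P7 → Upper (d²=42123370.00)
P8 → North (d²=22762109.00)

Upper, North, Upper, Upper, Upper, North, Upper, North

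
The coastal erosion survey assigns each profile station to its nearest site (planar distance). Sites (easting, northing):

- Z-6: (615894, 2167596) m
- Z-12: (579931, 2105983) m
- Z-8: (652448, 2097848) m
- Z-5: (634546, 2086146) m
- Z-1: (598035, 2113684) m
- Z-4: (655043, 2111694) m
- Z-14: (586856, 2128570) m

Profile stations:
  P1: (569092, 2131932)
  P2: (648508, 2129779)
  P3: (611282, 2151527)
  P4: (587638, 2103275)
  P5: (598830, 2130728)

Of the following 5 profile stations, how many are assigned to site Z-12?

1

P1 → Z-14
P2 → Z-4
P3 → Z-6
P4 → Z-12
P5 → Z-14
1 of the 5 goes to Z-12.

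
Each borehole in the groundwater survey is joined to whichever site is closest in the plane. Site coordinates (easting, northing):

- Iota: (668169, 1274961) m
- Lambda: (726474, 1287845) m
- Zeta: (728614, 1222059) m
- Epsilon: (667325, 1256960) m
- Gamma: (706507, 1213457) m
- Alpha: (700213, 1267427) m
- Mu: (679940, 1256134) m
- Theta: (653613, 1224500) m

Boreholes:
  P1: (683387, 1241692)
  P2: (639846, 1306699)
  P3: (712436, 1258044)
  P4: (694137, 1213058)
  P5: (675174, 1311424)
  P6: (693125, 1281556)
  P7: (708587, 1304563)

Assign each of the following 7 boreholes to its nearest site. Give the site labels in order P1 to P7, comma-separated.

Mu, Iota, Alpha, Gamma, Iota, Alpha, Lambda

P1 → Mu (d²=220453173.00)
P2 → Iota (d²=1809492973.00)
P3 → Alpha (d²=237442418.00)
P4 → Gamma (d²=153176101.00)
P5 → Iota (d²=1378620394.00)
P6 → Alpha (d²=249868385.00)
P7 → Lambda (d²=599436293.00)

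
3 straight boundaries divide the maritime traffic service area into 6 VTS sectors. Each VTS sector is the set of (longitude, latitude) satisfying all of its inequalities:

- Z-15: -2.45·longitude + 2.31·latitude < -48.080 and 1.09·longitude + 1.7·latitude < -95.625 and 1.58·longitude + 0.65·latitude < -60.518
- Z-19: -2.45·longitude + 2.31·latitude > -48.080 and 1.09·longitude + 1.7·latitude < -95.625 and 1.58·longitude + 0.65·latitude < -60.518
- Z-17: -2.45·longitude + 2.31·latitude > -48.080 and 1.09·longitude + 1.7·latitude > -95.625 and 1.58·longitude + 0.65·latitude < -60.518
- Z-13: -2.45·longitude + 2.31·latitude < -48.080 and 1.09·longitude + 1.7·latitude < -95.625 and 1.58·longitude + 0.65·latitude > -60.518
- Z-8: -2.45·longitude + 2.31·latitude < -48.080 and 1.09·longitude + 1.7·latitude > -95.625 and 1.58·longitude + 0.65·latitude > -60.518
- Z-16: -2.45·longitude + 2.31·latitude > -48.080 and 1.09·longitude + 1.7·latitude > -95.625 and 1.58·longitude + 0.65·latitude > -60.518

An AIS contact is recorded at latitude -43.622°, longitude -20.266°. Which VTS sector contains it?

Z-13

-2.45·-20.266 + 2.31·-43.622 = -51.115, which is < -48.080
1.09·-20.266 + 1.7·-43.622 = -96.247, which is < -95.625
1.58·-20.266 + 0.65·-43.622 = -60.375, which is > -60.518
This sign pattern matches Z-13.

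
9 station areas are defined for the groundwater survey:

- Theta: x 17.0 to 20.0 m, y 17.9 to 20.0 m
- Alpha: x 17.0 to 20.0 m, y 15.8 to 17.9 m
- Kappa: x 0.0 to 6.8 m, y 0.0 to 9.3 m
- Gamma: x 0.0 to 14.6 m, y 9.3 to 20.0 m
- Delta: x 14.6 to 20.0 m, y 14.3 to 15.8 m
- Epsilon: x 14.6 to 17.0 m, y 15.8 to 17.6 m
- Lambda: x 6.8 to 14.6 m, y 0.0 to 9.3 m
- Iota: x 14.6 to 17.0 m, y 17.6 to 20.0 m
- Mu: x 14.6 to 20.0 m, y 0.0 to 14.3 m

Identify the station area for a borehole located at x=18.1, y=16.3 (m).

The point has x = 18.1 and y = 16.3.
Only Alpha satisfies 17.0 ≤ x ≤ 20.0 and 15.8 ≤ y ≤ 17.9.

Alpha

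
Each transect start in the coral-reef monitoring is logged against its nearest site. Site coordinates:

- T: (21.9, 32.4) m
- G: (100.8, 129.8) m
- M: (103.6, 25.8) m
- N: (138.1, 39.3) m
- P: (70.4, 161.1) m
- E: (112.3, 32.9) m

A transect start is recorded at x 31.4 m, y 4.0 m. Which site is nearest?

T

Squared distances to each site:
T: 896.810; G: 20642.000; M: 5688.080; N: 12630.980; P: 26201.410; E: 7380.020.
Minimum at T.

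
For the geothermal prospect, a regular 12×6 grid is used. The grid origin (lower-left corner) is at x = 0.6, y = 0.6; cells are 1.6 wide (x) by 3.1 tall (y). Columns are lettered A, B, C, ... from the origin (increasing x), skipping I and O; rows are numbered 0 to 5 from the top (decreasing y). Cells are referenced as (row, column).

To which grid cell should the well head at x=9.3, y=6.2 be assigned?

(4, F)

Column index: ⌊(9.3 − 0.6) / 1.6⌋ = ⌊5.438⌋ = 5 → column F
Row offset from origin: ⌊(6.2 − 0.6) / 3.1⌋ = ⌊1.806⌋ = 1 → row 4 (counted from top)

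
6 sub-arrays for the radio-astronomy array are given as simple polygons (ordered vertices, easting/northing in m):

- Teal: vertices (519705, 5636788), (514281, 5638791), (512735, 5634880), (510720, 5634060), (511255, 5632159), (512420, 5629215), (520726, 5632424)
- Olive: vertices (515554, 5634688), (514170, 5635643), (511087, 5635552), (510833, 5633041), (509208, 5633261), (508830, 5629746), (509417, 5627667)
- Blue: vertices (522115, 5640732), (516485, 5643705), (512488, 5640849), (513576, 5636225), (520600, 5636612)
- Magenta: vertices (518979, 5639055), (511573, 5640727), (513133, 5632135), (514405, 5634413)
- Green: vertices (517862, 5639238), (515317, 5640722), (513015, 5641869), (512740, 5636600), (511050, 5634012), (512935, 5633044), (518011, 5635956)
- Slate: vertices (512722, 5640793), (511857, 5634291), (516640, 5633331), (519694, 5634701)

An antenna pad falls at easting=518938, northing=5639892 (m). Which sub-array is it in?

Blue

Cast a ray rightward from (518938, 5639892). For each polygon, the edges (by vertex number in listed order) whose endpoints lie on opposite sides of northing = 5639892, where each meets that height, and whether that is right or left of the point:
Teal: no edge straddles that height → 0 crossings.
Olive: no edge straddles that height → 0 crossings.
Blue: 3–4 at easting≈512713.2 (left), 5–1 at easting≈521806.1 (right) → 1 crossing.
Magenta: 1–2 at easting≈515271.6 (left), 2–3 at easting≈511724.6 (left) → 0 crossings.
Green: 1–2 at easting≈516740.4 (left), 3–4 at easting≈512911.8 (left) → 0 crossings.
Slate: 1–2 at easting≈512602.1 (left), 4–1 at easting≈513753.2 (left) → 0 crossings.
Only Blue has an odd count, so the point is inside Blue.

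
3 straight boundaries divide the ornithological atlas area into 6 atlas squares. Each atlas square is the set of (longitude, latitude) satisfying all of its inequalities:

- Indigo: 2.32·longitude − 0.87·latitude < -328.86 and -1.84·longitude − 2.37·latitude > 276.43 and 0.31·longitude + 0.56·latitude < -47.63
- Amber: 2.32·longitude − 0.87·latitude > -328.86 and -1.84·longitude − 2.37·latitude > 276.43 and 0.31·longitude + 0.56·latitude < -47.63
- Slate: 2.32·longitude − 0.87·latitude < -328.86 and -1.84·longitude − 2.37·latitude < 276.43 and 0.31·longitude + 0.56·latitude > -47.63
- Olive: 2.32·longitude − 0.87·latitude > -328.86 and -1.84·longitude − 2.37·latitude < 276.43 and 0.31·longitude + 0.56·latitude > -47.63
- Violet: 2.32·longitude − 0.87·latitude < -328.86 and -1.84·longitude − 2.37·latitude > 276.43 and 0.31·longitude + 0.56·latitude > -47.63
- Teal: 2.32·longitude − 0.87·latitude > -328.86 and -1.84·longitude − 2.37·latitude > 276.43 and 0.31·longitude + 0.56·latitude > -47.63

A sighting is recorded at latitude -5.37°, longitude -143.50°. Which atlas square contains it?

2.32·-143.50 − 0.87·-5.37 = -328.248, which is > -328.86
-1.84·-143.50 − 2.37·-5.37 = 276.767, which is > 276.43
0.31·-143.50 + 0.56·-5.37 = -47.492, which is > -47.63
This sign pattern matches Teal.

Teal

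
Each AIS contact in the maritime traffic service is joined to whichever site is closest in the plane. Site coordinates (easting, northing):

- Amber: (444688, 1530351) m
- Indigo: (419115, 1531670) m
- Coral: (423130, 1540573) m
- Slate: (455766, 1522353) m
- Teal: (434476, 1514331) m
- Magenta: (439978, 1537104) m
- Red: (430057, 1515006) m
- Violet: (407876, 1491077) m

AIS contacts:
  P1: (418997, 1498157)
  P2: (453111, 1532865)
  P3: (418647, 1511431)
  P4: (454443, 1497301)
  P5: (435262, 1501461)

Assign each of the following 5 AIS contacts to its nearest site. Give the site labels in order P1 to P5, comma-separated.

P1 → Violet (d²=173803041.00)
P2 → Amber (d²=77267125.00)
P3 → Red (d²=142968725.00)
P4 → Slate (d²=629353033.00)
P5 → Teal (d²=166254696.00)

Violet, Amber, Red, Slate, Teal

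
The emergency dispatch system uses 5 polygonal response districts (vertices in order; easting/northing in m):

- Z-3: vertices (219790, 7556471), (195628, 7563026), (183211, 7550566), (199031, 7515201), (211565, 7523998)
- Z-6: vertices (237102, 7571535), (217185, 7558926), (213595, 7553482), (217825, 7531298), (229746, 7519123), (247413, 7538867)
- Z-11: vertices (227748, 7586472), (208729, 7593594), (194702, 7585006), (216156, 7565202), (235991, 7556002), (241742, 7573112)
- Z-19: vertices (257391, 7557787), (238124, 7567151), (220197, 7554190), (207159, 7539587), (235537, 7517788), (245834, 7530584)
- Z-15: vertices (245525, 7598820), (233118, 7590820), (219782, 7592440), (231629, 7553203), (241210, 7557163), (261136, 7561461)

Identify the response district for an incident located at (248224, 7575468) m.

Z-15

Cast a ray rightward from (248224, 7575468). For each polygon, the edges (by vertex number in listed order) whose endpoints lie on opposite sides of northing = 7575468, where each meets that height, and whether that is right or left of the point:
Z-3: no edge straddles that height → 0 crossings.
Z-6: no edge straddles that height → 0 crossings.
Z-11: 3–4 at easting≈205034.7 (left), 6–1 at easting≈239274.2 (left) → 0 crossings.
Z-19: no edge straddles that height → 0 crossings.
Z-15: 3–4 at easting≈224906.4 (left), 6–1 at easting≈255283.0 (right) → 1 crossing.
Only Z-15 has an odd count, so the point is inside Z-15.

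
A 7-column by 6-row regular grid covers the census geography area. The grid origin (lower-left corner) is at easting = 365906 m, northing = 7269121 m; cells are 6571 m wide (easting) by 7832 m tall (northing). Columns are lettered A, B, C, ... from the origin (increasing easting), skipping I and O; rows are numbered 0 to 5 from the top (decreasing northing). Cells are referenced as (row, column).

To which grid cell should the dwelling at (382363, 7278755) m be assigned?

Column index: ⌊(382363 − 365906) / 6571⌋ = ⌊2.504⌋ = 2 → column C
Row offset from origin: ⌊(7278755 − 7269121) / 7832⌋ = ⌊1.230⌋ = 1 → row 4 (counted from top)

(4, C)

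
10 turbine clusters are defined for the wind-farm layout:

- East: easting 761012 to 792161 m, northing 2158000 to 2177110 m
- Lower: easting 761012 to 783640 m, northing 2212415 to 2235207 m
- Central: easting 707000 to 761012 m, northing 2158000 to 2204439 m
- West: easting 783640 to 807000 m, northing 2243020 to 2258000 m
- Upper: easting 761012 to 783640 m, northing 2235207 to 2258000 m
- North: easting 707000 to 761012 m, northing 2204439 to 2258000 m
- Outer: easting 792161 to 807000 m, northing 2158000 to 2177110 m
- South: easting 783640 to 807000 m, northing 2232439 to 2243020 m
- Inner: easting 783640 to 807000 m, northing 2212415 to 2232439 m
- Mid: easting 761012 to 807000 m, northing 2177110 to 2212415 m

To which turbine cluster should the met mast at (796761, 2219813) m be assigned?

Inner

The point has easting = 796761 and northing = 2219813.
Only Inner satisfies 783640 ≤ easting ≤ 807000 and 2212415 ≤ northing ≤ 2232439.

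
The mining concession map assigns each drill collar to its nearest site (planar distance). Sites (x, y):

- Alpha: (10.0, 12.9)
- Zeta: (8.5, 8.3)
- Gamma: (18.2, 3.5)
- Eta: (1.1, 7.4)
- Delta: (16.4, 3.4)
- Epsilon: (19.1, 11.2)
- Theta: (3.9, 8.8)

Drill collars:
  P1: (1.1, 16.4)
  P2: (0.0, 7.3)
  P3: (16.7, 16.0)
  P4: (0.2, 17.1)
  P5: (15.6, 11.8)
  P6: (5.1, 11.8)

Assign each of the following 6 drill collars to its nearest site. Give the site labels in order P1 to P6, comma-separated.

Theta, Eta, Epsilon, Theta, Epsilon, Theta

P1 → Theta (d²=65.60)
P2 → Eta (d²=1.22)
P3 → Epsilon (d²=28.80)
P4 → Theta (d²=82.58)
P5 → Epsilon (d²=12.61)
P6 → Theta (d²=10.44)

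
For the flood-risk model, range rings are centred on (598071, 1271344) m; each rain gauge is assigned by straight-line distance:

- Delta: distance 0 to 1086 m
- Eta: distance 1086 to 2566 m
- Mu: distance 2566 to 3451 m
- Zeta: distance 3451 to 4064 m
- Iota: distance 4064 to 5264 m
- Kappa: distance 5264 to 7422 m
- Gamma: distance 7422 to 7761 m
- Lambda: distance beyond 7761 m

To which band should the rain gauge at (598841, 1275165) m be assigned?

Distance = √((598841−598071)² + (1275165−1271344)²) = √(592900.000 + 14600041.000) = 3897.812 m.
3451 ≤ 3897.812 < 4064 → Zeta.

Zeta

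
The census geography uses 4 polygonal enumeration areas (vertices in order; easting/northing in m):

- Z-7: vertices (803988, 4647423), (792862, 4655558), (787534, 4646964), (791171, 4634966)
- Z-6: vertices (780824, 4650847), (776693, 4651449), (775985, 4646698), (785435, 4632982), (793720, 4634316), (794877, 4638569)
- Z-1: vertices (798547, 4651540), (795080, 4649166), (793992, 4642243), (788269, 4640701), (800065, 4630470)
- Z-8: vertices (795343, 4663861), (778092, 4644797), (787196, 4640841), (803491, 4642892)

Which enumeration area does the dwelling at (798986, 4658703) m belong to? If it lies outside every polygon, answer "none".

none

Cast a ray rightward from (798986, 4658703). For each polygon, the edges (by vertex number in listed order) whose endpoints lie on opposite sides of northing = 4658703, where each meets that height, and whether that is right or left of the point:
Z-7: no edge straddles that height → 0 crossings.
Z-6: no edge straddles that height → 0 crossings.
Z-1: no edge straddles that height → 0 crossings.
Z-8: 1–2 at easting≈790675.5 (left), 4–1 at easting≈797347.3 (left) → 0 crossings.
All counts are even, so the point lies outside every listed polygon.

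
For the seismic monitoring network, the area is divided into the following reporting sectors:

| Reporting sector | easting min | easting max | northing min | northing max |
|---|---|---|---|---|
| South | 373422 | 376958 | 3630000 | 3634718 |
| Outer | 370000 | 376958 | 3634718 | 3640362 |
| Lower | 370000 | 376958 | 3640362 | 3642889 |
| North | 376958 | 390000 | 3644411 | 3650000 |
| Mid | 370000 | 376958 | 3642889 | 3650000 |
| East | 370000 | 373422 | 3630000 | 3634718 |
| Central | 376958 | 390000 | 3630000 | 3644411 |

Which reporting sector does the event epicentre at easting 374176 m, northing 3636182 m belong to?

The point has easting = 374176 and northing = 3636182.
Only Outer satisfies 370000 ≤ easting ≤ 376958 and 3634718 ≤ northing ≤ 3640362.

Outer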